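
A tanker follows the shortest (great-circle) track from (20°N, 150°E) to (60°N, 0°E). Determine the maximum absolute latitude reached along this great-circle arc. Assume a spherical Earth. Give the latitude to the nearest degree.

≈ 76°N

The great circle lies in the plane with unit normal n̂ = (p₁ × p₂)/|p₁ × p₂|.
Here n̂_z ≈ -0.236; the vertex latitude is φ_max = arccos|n̂_z| ≈ 76.3°.
Check via Clairaut: cos φ_max = |cos φ₁| · sin C = cos(20.0°)·sin(14.6°) ≈ 0.236, again giving ≈ 76.3°.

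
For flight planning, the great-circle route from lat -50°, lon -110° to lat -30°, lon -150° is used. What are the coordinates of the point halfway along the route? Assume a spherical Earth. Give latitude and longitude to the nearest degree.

Write both endpoints as unit vectors p₁, p₂ with components (cos φ cos λ, cos φ sin λ, sin φ).
The central angle between the endpoints is δ = arccos(p₁·p₂) ≈ 0.628 rad (36.0°).
Interpolate at f = 1/2 with slerp weights a = sin((1−f)δ)/sin δ ≈ 0.526, b = sin(fδ)/sin δ ≈ 0.526.
p = a·p₁ + b·p₂ ≈ (-0.510, -0.545, -0.666); φ = arcsin(p_z) ≈ -41.72°, λ = atan2(p_y, p_x) ≈ -133.08°.

≈ lat -42°, lon -133°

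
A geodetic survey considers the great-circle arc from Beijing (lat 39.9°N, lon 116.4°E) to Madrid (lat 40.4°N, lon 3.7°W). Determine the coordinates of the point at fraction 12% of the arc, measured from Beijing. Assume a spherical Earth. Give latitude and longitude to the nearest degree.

From cos δ = sin φ₁ sin φ₂ + cos φ₁ cos φ₂ cos Δλ, the central angle is δ ≈ 1.448 rad (82.9°).
Interpolate at f = 0.12 with slerp weights a = sin((1−f)δ)/sin δ ≈ 0.964, b = sin(fδ)/sin δ ≈ 0.174.
p = a·p₁ + b·p₂ ≈ (-0.196, 0.654, 0.731); φ = arcsin(p_z) ≈ 46.97°, λ = atan2(p_y, p_x) ≈ 106.72°.

≈ lat 47°N, lon 107°E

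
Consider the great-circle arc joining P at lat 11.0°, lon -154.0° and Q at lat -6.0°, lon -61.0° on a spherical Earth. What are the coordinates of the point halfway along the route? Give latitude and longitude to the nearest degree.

From cos δ = sin φ₁ sin φ₂ + cos φ₁ cos φ₂ cos Δλ, the central angle is δ ≈ 1.642 rad (94.1°).
Interpolate at f = 1/2 with slerp weights a = sin((1−f)δ)/sin δ ≈ 0.734, b = sin(fδ)/sin δ ≈ 0.734.
p = a·p₁ + b·p₂ ≈ (-0.294, -0.954, 0.063); φ = arcsin(p_z) ≈ 3.63°, λ = atan2(p_y, p_x) ≈ -107.11°.

≈ lat 4°, lon -107°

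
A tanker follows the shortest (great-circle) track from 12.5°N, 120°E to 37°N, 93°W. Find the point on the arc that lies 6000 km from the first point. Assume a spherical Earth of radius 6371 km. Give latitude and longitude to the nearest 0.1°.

≈ 53.7°N, 164.2°E

From cos δ = sin φ₁ sin φ₂ + cos φ₁ cos φ₂ cos Δλ, the central angle is δ ≈ 2.122 rad (121.6°). The total great-circle distance is δ·R ≈ 2.122 × 6371 ≈ 13519 km, so the target fraction is f = 6000/13519 ≈ 0.444.
Interpolate at f ≈ 0.444 with slerp weights a = sin((1−f)δ)/sin δ ≈ 1.085, b = sin(fδ)/sin δ ≈ 0.949.
p = a·p₁ + b·p₂ ≈ (-0.570, 0.161, 0.806); φ = arcsin(p_z) ≈ 53.72°, λ = atan2(p_y, p_x) ≈ 164.24°.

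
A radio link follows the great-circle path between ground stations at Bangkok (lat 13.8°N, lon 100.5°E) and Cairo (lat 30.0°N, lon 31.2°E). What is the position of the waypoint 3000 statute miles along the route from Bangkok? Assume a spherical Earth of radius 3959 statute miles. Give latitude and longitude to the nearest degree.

Write both endpoints as unit vectors p₁, p₂ with components (cos φ cos λ, cos φ sin λ, sin φ).
The central angle between the endpoints is δ = arccos(p₁·p₂) ≈ 1.141 rad (65.4°). The total great-circle distance is δ·R ≈ 1.141 × 3959 ≈ 4518 mi, so the target fraction is f = 3000/4518 ≈ 0.664.
Interpolate at f ≈ 0.664 with slerp weights a = sin((1−f)δ)/sin δ ≈ 0.411, b = sin(fδ)/sin δ ≈ 0.756.
p = a·p₁ + b·p₂ ≈ (0.487, 0.732, 0.476); φ = arcsin(p_z) ≈ 28.43°, λ = atan2(p_y, p_x) ≈ 56.35°.

≈ lat 28°N, lon 56°E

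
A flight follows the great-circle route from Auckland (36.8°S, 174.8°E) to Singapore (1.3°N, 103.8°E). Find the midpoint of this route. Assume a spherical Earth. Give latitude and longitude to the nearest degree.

≈ 21°S, 135°E

Convert each endpoint to a unit vector on the sphere (x = cos φ cos λ, y = cos φ sin λ, z = sin φ).
The central angle between the endpoints is δ = arccos(p₁·p₂) ≈ 1.321 rad (75.7°).
Interpolate at f = 1/2 with slerp weights a = sin((1−f)δ)/sin δ ≈ 0.633, b = sin(fδ)/sin δ ≈ 0.633.
p = a·p₁ + b·p₂ ≈ (-0.656, 0.661, -0.365); φ = arcsin(p_z) ≈ -21.40°, λ = atan2(p_y, p_x) ≈ 134.79°.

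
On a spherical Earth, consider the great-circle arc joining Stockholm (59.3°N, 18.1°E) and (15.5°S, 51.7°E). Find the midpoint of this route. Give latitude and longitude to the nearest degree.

≈ (23°N, 40°E)

From cos δ = sin φ₁ sin φ₂ + cos φ₁ cos φ₂ cos Δλ, the central angle is δ ≈ 1.390 rad (79.6°).
Interpolate at f = 1/2 with slerp weights a = sin((1−f)δ)/sin δ ≈ 0.651, b = sin(fδ)/sin δ ≈ 0.651.
p = a·p₁ + b·p₂ ≈ (0.705, 0.596, 0.386); φ = arcsin(p_z) ≈ 22.69°, λ = atan2(p_y, p_x) ≈ 40.20°.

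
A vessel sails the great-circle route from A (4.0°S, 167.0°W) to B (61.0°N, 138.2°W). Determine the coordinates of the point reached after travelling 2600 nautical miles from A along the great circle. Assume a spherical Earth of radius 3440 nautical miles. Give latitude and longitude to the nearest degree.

≈ (38°N, 154°W)

Convert each endpoint to a unit vector on the sphere (x = cos φ cos λ, y = cos φ sin λ, z = sin φ).
The central angle between the endpoints is δ = arccos(p₁·p₂) ≈ 1.200 rad (68.7°). The total great-circle distance is δ·R ≈ 1.200 × 3440 ≈ 4126 nmi, so the target fraction is f = 2600/4126 ≈ 0.630.
Interpolate at f ≈ 0.630 with slerp weights a = sin((1−f)δ)/sin δ ≈ 0.461, b = sin(fδ)/sin δ ≈ 0.736.
p = a·p₁ + b·p₂ ≈ (-0.714, -0.341, 0.612); φ = arcsin(p_z) ≈ 37.71°, λ = atan2(p_y, p_x) ≈ -154.45°.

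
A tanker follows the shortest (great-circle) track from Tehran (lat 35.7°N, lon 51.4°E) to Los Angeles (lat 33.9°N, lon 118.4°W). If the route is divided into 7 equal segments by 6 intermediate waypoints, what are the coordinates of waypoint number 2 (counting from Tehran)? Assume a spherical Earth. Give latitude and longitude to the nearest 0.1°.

≈ lat 66.3°N, lon 39.7°E

Write both endpoints as unit vectors p₁, p₂ with components (cos φ cos λ, cos φ sin λ, sin φ).
The central angle between the endpoints is δ = arccos(p₁·p₂) ≈ 1.916 rad (109.8°).
Interpolate at f = 2/7 with slerp weights a = sin((1−f)δ)/sin δ ≈ 1.041, b = sin(fδ)/sin δ ≈ 0.553.
p = a·p₁ + b·p₂ ≈ (0.309, 0.257, 0.916); φ = arcsin(p_z) ≈ 66.31°, λ = atan2(p_y, p_x) ≈ 39.73°.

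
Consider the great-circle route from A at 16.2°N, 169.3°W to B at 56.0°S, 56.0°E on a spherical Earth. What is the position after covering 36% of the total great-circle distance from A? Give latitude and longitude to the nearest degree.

The haversine formula gives a central angle δ ≈ 2.226 rad (127.5°) between the endpoints.
Interpolate at f = 0.36 with slerp weights a = sin((1−f)δ)/sin δ ≈ 1.247, b = sin(fδ)/sin δ ≈ 0.905.
p = a·p₁ + b·p₂ ≈ (-0.894, 0.197, -0.403); φ = arcsin(p_z) ≈ -23.75°, λ = atan2(p_y, p_x) ≈ 167.55°.

≈ 24°S, 168°E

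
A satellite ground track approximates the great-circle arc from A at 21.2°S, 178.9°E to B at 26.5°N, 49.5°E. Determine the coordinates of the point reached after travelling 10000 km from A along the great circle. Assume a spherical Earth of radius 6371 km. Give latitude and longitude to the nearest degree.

Convert each endpoint to a unit vector on the sphere (x = cos φ cos λ, y = cos φ sin λ, z = sin φ).
The central angle between the endpoints is δ = arccos(p₁·p₂) ≈ 2.334 rad (133.7°). The total great-circle distance is δ·R ≈ 2.334 × 6371 ≈ 14867 km, so the target fraction is f = 10000/14867 ≈ 0.673.
Interpolate at f ≈ 0.673 with slerp weights a = sin((1−f)δ)/sin δ ≈ 0.957, b = sin(fδ)/sin δ ≈ 1.383.
p = a·p₁ + b·p₂ ≈ (-0.088, 0.958, 0.271); φ = arcsin(p_z) ≈ 15.73°, λ = atan2(p_y, p_x) ≈ 95.25°.

≈ 16°N, 95°E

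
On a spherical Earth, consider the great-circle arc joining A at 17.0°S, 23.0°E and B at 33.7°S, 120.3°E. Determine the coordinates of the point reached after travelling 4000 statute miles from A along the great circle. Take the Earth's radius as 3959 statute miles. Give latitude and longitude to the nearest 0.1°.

≈ 37.7°S, 85.2°E

From cos δ = sin φ₁ sin φ₂ + cos φ₁ cos φ₂ cos Δλ, the central angle is δ ≈ 1.510 rad (86.5°). The total great-circle distance is δ·R ≈ 1.510 × 3959 ≈ 5977 mi, so the target fraction is f = 4000/5977 ≈ 0.669.
Interpolate at f ≈ 0.669 with slerp weights a = sin((1−f)δ)/sin δ ≈ 0.480, b = sin(fδ)/sin δ ≈ 0.849.
p = a·p₁ + b·p₂ ≈ (0.066, 0.789, -0.611); φ = arcsin(p_z) ≈ -37.67°, λ = atan2(p_y, p_x) ≈ 85.21°.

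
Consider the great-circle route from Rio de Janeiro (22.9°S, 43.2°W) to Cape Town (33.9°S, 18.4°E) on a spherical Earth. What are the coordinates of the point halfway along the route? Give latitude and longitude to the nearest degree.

From cos δ = sin φ₁ sin φ₂ + cos φ₁ cos φ₂ cos Δλ, the central angle is δ ≈ 0.951 rad (54.5°).
Interpolate at f = 1/2 with slerp weights a = sin((1−f)δ)/sin δ ≈ 0.562, b = sin(fδ)/sin δ ≈ 0.562.
p = a·p₁ + b·p₂ ≈ (0.821, -0.207, -0.533); φ = arcsin(p_z) ≈ -32.18°, λ = atan2(p_y, p_x) ≈ -14.18°.

≈ (32°S, 14°W)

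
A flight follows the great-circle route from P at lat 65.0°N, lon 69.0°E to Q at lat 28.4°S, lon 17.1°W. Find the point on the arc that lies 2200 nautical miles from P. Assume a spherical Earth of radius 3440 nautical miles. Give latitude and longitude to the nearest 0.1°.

Convert each endpoint to a unit vector on the sphere (x = cos φ cos λ, y = cos φ sin λ, z = sin φ).
The central angle between the endpoints is δ = arccos(p₁·p₂) ≈ 1.989 rad (113.9°). The total great-circle distance is δ·R ≈ 1.989 × 3440 ≈ 6841 nmi, so the target fraction is f = 2200/6841 ≈ 0.322.
Interpolate at f ≈ 0.322 with slerp weights a = sin((1−f)δ)/sin δ ≈ 1.067, b = sin(fδ)/sin δ ≈ 0.653.
p = a·p₁ + b·p₂ ≈ (0.711, 0.252, 0.657); φ = arcsin(p_z) ≈ 41.05°, λ = atan2(p_y, p_x) ≈ 19.54°.

≈ lat 41.1°N, lon 19.5°E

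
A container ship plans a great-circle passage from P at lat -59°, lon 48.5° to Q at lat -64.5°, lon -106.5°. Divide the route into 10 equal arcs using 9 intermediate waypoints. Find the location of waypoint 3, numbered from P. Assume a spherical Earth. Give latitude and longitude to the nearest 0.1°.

The haversine formula gives a central angle δ ≈ 0.961 rad (55.1°) between the endpoints.
Interpolate at f = 3/10 with slerp weights a = sin((1−f)δ)/sin δ ≈ 0.760, b = sin(fδ)/sin δ ≈ 0.347.
p = a·p₁ + b·p₂ ≈ (0.217, 0.150, -0.965); φ = arcsin(p_z) ≈ -74.70°, λ = atan2(p_y, p_x) ≈ 34.66°.

≈ lat -74.7°, lon 34.7°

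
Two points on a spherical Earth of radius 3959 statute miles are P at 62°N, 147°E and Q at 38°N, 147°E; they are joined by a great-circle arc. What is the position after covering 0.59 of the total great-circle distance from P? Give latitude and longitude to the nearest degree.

≈ 48°N, 147°E

Convert each endpoint to a unit vector on the sphere (x = cos φ cos λ, y = cos φ sin λ, z = sin φ).
The central angle between the endpoints is δ = arccos(p₁·p₂) ≈ 0.419 rad (24.0°).
Interpolate at f = 0.59 with slerp weights a = sin((1−f)δ)/sin δ ≈ 0.420, b = sin(fδ)/sin δ ≈ 0.601.
p = a·p₁ + b·p₂ ≈ (-0.563, 0.366, 0.741); φ = arcsin(p_z) ≈ 47.84°, λ = atan2(p_y, p_x) ≈ 147.00°.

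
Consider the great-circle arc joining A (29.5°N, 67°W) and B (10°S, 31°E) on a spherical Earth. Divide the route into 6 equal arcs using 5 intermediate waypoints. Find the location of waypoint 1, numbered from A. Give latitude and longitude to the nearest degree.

From cos δ = sin φ₁ sin φ₂ + cos φ₁ cos φ₂ cos Δλ, the central angle is δ ≈ 1.777 rad (101.8°).
Interpolate at f = 1/6 with slerp weights a = sin((1−f)δ)/sin δ ≈ 1.018, b = sin(fδ)/sin δ ≈ 0.298.
p = a·p₁ + b·p₂ ≈ (0.598, -0.664, 0.449); φ = arcsin(p_z) ≈ 26.70°, λ = atan2(p_y, p_x) ≈ -48.00°.

≈ (27°N, 48°W)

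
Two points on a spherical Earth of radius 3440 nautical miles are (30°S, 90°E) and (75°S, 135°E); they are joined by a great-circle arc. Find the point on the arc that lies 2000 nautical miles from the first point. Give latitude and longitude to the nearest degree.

The haversine formula gives a central angle δ ≈ 0.874 rad (50.1°) between the endpoints. The total great-circle distance is δ·R ≈ 0.874 × 3440 ≈ 3008 nmi, so the target fraction is f = 2000/3008 ≈ 0.665.
Interpolate at f ≈ 0.665 with slerp weights a = sin((1−f)δ)/sin δ ≈ 0.376, b = sin(fδ)/sin δ ≈ 0.716.
p = a·p₁ + b·p₂ ≈ (-0.131, 0.457, -0.880); φ = arcsin(p_z) ≈ -61.61°, λ = atan2(p_y, p_x) ≈ 105.99°.

≈ (62°S, 106°E)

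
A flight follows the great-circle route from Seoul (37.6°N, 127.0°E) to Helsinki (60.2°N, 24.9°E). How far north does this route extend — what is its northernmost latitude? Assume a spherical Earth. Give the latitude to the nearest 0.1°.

The great circle lies in the plane with unit normal n̂ = (p₁ × p₂)/|p₁ × p₂|.
Here n̂_z ≈ -0.430; the vertex latitude is φ_max = arccos|n̂_z| ≈ 64.5°.

≈ 64.5°N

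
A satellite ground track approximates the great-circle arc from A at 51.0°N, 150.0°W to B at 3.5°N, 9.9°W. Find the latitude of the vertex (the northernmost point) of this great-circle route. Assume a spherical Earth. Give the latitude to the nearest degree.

≈ 63°N

The great circle lies in the plane with unit normal n̂ = (p₁ × p₂)/|p₁ × p₂|.
Here n̂_z ≈ +0.447; the vertex latitude is φ_max = arccos|n̂_z| ≈ 63.4°.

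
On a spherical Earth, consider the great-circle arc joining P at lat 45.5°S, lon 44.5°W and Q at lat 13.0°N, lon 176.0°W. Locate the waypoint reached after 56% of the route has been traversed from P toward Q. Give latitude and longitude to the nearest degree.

≈ lat 29°S, lon 137°W

Convert each endpoint to a unit vector on the sphere (x = cos φ cos λ, y = cos φ sin λ, z = sin φ).
The central angle between the endpoints is δ = arccos(p₁·p₂) ≈ 2.231 rad (127.8°).
Interpolate at f = 0.56 with slerp weights a = sin((1−f)δ)/sin δ ≈ 1.052, b = sin(fδ)/sin δ ≈ 1.201.
p = a·p₁ + b·p₂ ≈ (-0.641, -0.599, -0.480); φ = arcsin(p_z) ≈ -28.71°, λ = atan2(p_y, p_x) ≈ -136.97°.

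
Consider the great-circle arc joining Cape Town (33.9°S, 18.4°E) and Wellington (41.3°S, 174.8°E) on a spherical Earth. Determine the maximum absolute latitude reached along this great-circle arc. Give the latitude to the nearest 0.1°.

The great circle lies in the plane with unit normal n̂ = (p₁ × p₂)/|p₁ × p₂|.
Here n̂_z ≈ +0.255; the vertex latitude is φ_max = arccos|n̂_z| ≈ 75.2°.
Check via Clairaut: cos φ_max = |cos φ₁| · sin C = cos(33.9°)·sin(162.1°) ≈ 0.255, again giving ≈ 75.2°.

≈ 75.2°S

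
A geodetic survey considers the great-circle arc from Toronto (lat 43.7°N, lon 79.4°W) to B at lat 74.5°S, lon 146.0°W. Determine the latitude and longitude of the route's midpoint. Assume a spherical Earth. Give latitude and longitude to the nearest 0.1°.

From cos δ = sin φ₁ sin φ₂ + cos φ₁ cos φ₂ cos Δλ, the central angle is δ ≈ 2.201 rad (126.1°).
Interpolate at f = 1/2 with slerp weights a = sin((1−f)δ)/sin δ ≈ 1.103, b = sin(fδ)/sin δ ≈ 1.103.
p = a·p₁ + b·p₂ ≈ (-0.098, -0.949, -0.301); φ = arcsin(p_z) ≈ -17.51°, λ = atan2(p_y, p_x) ≈ -95.88°.

≈ lat 17.5°S, lon 95.9°W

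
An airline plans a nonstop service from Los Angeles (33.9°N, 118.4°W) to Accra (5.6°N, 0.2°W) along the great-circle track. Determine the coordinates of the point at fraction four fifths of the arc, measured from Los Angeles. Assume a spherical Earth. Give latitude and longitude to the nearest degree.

Convert each endpoint to a unit vector on the sphere (x = cos φ cos λ, y = cos φ sin λ, z = sin φ).
The central angle between the endpoints is δ = arccos(p₁·p₂) ≈ 1.913 rad (109.6°).
Interpolate at f = 4/5 with slerp weights a = sin((1−f)δ)/sin δ ≈ 0.396, b = sin(fδ)/sin δ ≈ 1.061.
p = a·p₁ + b·p₂ ≈ (0.899, -0.293, 0.325); φ = arcsin(p_z) ≈ 18.94°, λ = atan2(p_y, p_x) ≈ -18.05°.

≈ 19°N, 18°W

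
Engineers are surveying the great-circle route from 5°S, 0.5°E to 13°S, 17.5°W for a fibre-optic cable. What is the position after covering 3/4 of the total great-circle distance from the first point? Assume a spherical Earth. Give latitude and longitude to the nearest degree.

Write both endpoints as unit vectors p₁, p₂ with components (cos φ cos λ, cos φ sin λ, sin φ).
The central angle between the endpoints is δ = arccos(p₁·p₂) ≈ 0.340 rad (19.5°).
Interpolate at f = 3/4 with slerp weights a = sin((1−f)δ)/sin δ ≈ 0.255, b = sin(fδ)/sin δ ≈ 0.756.
p = a·p₁ + b·p₂ ≈ (0.956, -0.219, -0.192); φ = arcsin(p_z) ≈ -11.09°, λ = atan2(p_y, p_x) ≈ -12.92°.

≈ 11°S, 13°W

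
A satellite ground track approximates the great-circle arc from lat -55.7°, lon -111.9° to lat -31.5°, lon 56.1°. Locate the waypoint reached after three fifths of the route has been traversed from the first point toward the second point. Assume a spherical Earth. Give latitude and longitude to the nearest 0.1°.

≈ lat -67.8°, lon 45.4°

The haversine formula gives a central angle δ ≈ 1.609 rad (92.2°) between the endpoints.
Interpolate at f = 3/5 with slerp weights a = sin((1−f)δ)/sin δ ≈ 0.601, b = sin(fδ)/sin δ ≈ 0.823.
p = a·p₁ + b·p₂ ≈ (0.265, 0.268, -0.926); φ = arcsin(p_z) ≈ -67.84°, λ = atan2(p_y, p_x) ≈ 45.35°.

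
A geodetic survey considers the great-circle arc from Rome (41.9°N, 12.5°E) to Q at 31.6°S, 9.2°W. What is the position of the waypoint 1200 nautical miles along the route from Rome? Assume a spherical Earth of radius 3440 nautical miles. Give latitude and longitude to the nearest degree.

Write both endpoints as unit vectors p₁, p₂ with components (cos φ cos λ, cos φ sin λ, sin φ).
The central angle between the endpoints is δ = arccos(p₁·p₂) ≈ 1.329 rad (76.2°). The total great-circle distance is δ·R ≈ 1.329 × 3440 ≈ 4573 nmi, so the target fraction is f = 1200/4573 ≈ 0.262.
Interpolate at f ≈ 0.262 with slerp weights a = sin((1−f)δ)/sin δ ≈ 0.856, b = sin(fδ)/sin δ ≈ 0.352.
p = a·p₁ + b·p₂ ≈ (0.918, 0.090, 0.387); φ = arcsin(p_z) ≈ 22.76°, λ = atan2(p_y, p_x) ≈ 5.60°.

≈ 23°N, 6°E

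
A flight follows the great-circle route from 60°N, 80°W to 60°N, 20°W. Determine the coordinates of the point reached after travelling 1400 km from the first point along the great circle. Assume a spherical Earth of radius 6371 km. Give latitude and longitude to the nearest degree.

From cos δ = sin φ₁ sin φ₂ + cos φ₁ cos φ₂ cos Δλ, the central angle is δ ≈ 0.505 rad (29.0°). The total great-circle distance is δ·R ≈ 0.505 × 6371 ≈ 3220 km, so the target fraction is f = 1400/3220 ≈ 0.435.
Interpolate at f ≈ 0.435 with slerp weights a = sin((1−f)δ)/sin δ ≈ 0.582, b = sin(fδ)/sin δ ≈ 0.450.
p = a·p₁ + b·p₂ ≈ (0.262, -0.364, 0.894); φ = arcsin(p_z) ≈ 63.37°, λ = atan2(p_y, p_x) ≈ -54.21°.

≈ 63°N, 54°W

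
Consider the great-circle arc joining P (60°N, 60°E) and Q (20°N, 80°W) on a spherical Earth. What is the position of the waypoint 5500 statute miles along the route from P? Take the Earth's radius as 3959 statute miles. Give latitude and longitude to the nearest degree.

From cos δ = sin φ₁ sin φ₂ + cos φ₁ cos φ₂ cos Δλ, the central angle is δ ≈ 1.635 rad (93.7°). The total great-circle distance is δ·R ≈ 1.635 × 3959 ≈ 6471 mi, so the target fraction is f = 5500/6471 ≈ 0.850.
Interpolate at f ≈ 0.850 with slerp weights a = sin((1−f)δ)/sin δ ≈ 0.243, b = sin(fδ)/sin δ ≈ 0.986.
p = a·p₁ + b·p₂ ≈ (0.222, -0.807, 0.548); φ = arcsin(p_z) ≈ 33.22°, λ = atan2(p_y, p_x) ≈ -74.64°.

≈ (33°N, 75°W)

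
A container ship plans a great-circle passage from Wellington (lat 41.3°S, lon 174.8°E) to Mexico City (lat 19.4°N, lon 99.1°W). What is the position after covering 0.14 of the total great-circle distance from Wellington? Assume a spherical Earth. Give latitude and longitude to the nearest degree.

≈ lat 36°S, lon 169°W

From cos δ = sin φ₁ sin φ₂ + cos φ₁ cos φ₂ cos Δλ, the central angle is δ ≈ 1.743 rad (99.8°).
Interpolate at f = 0.14 with slerp weights a = sin((1−f)δ)/sin δ ≈ 1.012, b = sin(fδ)/sin δ ≈ 0.245.
p = a·p₁ + b·p₂ ≈ (-0.794, -0.159, -0.587); φ = arcsin(p_z) ≈ -35.92°, λ = atan2(p_y, p_x) ≈ -168.65°.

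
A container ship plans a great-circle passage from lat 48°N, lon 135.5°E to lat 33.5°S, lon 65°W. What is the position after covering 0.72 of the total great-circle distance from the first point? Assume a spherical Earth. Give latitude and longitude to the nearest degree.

≈ lat 3°N, lon 92°W

The haversine formula gives a central angle δ ≈ 2.773 rad (158.9°) between the endpoints.
Interpolate at f = 0.72 with slerp weights a = sin((1−f)δ)/sin δ ≈ 1.945, b = sin(fδ)/sin δ ≈ 2.527.
p = a·p₁ + b·p₂ ≈ (-0.037, -0.998, 0.050); φ = arcsin(p_z) ≈ 2.87°, λ = atan2(p_y, p_x) ≈ -92.14°.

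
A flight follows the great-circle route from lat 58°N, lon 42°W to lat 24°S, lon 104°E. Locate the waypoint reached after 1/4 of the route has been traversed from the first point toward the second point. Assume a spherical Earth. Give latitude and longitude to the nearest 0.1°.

Convert each endpoint to a unit vector on the sphere (x = cos φ cos λ, y = cos φ sin λ, z = sin φ).
The central angle between the endpoints is δ = arccos(p₁·p₂) ≈ 2.413 rad (138.3°).
Interpolate at f = 1/4 with slerp weights a = sin((1−f)δ)/sin δ ≈ 1.460, b = sin(fδ)/sin δ ≈ 0.852.
p = a·p₁ + b·p₂ ≈ (0.386, 0.238, 0.891); φ = arcsin(p_z) ≈ 63.01°, λ = atan2(p_y, p_x) ≈ 31.63°.

≈ lat 63.0°N, lon 31.6°E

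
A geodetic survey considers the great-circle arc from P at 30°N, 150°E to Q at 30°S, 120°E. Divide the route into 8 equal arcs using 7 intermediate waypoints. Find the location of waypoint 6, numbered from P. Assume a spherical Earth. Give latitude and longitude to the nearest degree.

≈ 15°S, 128°E

The haversine formula gives a central angle δ ≈ 1.160 rad (66.5°) between the endpoints.
Interpolate at f = 6/8 with slerp weights a = sin((1−f)δ)/sin δ ≈ 0.312, b = sin(fδ)/sin δ ≈ 0.834.
p = a·p₁ + b·p₂ ≈ (-0.595, 0.760, -0.261); φ = arcsin(p_z) ≈ -15.12°, λ = atan2(p_y, p_x) ≈ 128.04°.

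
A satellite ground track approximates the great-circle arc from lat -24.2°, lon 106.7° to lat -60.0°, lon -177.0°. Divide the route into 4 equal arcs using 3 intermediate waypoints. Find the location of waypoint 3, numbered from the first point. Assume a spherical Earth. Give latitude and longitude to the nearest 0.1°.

From cos δ = sin φ₁ sin φ₂ + cos φ₁ cos φ₂ cos Δλ, the central angle is δ ≈ 1.089 rad (62.4°).
Interpolate at f = 3/4 with slerp weights a = sin((1−f)δ)/sin δ ≈ 0.303, b = sin(fδ)/sin δ ≈ 0.823.
p = a·p₁ + b·p₂ ≈ (-0.490, 0.244, -0.837); φ = arcsin(p_z) ≈ -56.81°, λ = atan2(p_y, p_x) ≈ 153.58°.

≈ lat -56.8°, lon 153.6°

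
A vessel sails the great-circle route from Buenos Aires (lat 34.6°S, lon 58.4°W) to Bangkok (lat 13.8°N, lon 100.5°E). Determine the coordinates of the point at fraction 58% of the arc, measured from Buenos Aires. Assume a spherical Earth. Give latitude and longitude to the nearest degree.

≈ lat 35°S, lon 57°E

The haversine formula gives a central angle δ ≈ 2.649 rad (151.8°) between the endpoints.
Interpolate at f = 0.58 with slerp weights a = sin((1−f)δ)/sin δ ≈ 1.897, b = sin(fδ)/sin δ ≈ 2.114.
p = a·p₁ + b·p₂ ≈ (0.444, 0.689, -0.573); φ = arcsin(p_z) ≈ -34.97°, λ = atan2(p_y, p_x) ≈ 57.18°.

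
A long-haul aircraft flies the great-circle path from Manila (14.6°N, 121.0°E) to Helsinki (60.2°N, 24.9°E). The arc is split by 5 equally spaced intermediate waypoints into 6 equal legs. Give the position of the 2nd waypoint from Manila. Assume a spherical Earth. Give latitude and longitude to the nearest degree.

From cos δ = sin φ₁ sin φ₂ + cos φ₁ cos φ₂ cos Δλ, the central angle is δ ≈ 1.402 rad (80.3°).
Interpolate at f = 2/6 with slerp weights a = sin((1−f)δ)/sin δ ≈ 0.816, b = sin(fδ)/sin δ ≈ 0.457.
p = a·p₁ + b·p₂ ≈ (-0.201, 0.773, 0.602); φ = arcsin(p_z) ≈ 37.04°, λ = atan2(p_y, p_x) ≈ 104.56°.

≈ 37°N, 105°E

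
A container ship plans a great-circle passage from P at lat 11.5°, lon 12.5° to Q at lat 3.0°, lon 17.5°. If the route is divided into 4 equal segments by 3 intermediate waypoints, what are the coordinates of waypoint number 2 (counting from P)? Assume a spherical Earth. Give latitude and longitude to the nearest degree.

Write both endpoints as unit vectors p₁, p₂ with components (cos φ cos λ, cos φ sin λ, sin φ).
The central angle between the endpoints is δ = arccos(p₁·p₂) ≈ 0.172 rad (9.8°).
Interpolate at f = 2/4 with slerp weights a = sin((1−f)δ)/sin δ ≈ 0.502, b = sin(fδ)/sin δ ≈ 0.502.
p = a·p₁ + b·p₂ ≈ (0.958, 0.257, 0.126); φ = arcsin(p_z) ≈ 7.26°, λ = atan2(p_y, p_x) ≈ 15.02°.

≈ lat 7°, lon 15°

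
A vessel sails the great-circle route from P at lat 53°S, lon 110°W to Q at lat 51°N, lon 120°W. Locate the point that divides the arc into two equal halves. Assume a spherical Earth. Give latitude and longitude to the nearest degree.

≈ lat 1°S, lon 115°W

Convert each endpoint to a unit vector on the sphere (x = cos φ cos λ, y = cos φ sin λ, z = sin φ).
The central angle between the endpoints is δ = arccos(p₁·p₂) ≈ 1.821 rad (104.3°).
Interpolate at f = 1/2 with slerp weights a = sin((1−f)δ)/sin δ ≈ 0.815, b = sin(fδ)/sin δ ≈ 0.815.
p = a·p₁ + b·p₂ ≈ (-0.424, -0.905, -0.018); φ = arcsin(p_z) ≈ -1.00°, λ = atan2(p_y, p_x) ≈ -115.11°.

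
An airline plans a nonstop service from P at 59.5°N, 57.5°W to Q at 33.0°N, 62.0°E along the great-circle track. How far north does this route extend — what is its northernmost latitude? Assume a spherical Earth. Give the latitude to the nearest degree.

≈ 67°N

The great circle lies in the plane with unit normal n̂ = (p₁ × p₂)/|p₁ × p₂|.
Here n̂_z ≈ +0.384; the vertex latitude is φ_max = arccos|n̂_z| ≈ 67.4°.
Check via Clairaut: cos φ_max = |cos φ₁| · sin C = cos(59.5°)·sin(49.1°) ≈ 0.384, again giving ≈ 67.4°.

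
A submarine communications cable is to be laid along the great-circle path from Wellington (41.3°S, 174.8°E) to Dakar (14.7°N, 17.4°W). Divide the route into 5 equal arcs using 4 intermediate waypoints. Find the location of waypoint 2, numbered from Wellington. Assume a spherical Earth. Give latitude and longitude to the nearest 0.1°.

The haversine formula gives a central angle δ ≈ 2.642 rad (151.4°) between the endpoints.
Interpolate at f = 2/5 with slerp weights a = sin((1−f)δ)/sin δ ≈ 2.087, b = sin(fδ)/sin δ ≈ 1.817.
p = a·p₁ + b·p₂ ≈ (0.116, -0.384, -0.916); φ = arcsin(p_z) ≈ -66.37°, λ = atan2(p_y, p_x) ≈ -73.16°.

≈ 66.4°S, 73.2°W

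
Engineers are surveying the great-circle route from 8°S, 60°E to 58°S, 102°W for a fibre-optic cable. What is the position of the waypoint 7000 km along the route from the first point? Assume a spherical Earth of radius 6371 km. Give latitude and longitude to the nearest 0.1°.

≈ 68.6°S, 34.3°E

Write both endpoints as unit vectors p₁, p₂ with components (cos φ cos λ, cos φ sin λ, sin φ).
The central angle between the endpoints is δ = arccos(p₁·p₂) ≈ 1.962 rad (112.4°). The total great-circle distance is δ·R ≈ 1.962 × 6371 ≈ 12498 km, so the target fraction is f = 7000/12498 ≈ 0.560.
Interpolate at f ≈ 0.560 with slerp weights a = sin((1−f)δ)/sin δ ≈ 0.822, b = sin(fδ)/sin δ ≈ 0.963.
p = a·p₁ + b·p₂ ≈ (0.301, 0.205, -0.931); φ = arcsin(p_z) ≈ -68.64°, λ = atan2(p_y, p_x) ≈ 34.34°.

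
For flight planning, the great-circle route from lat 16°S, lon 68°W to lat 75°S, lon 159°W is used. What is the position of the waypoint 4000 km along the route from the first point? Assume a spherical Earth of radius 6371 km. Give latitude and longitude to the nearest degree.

Write both endpoints as unit vectors p₁, p₂ with components (cos φ cos λ, cos φ sin λ, sin φ).
The central angle between the endpoints is δ = arccos(p₁·p₂) ≈ 1.306 rad (74.8°). The total great-circle distance is δ·R ≈ 1.306 × 6371 ≈ 8319 km, so the target fraction is f = 4000/8319 ≈ 0.481.
Interpolate at f ≈ 0.481 with slerp weights a = sin((1−f)δ)/sin δ ≈ 0.650, b = sin(fδ)/sin δ ≈ 0.609.
p = a·p₁ + b·p₂ ≈ (0.087, -0.636, -0.767); φ = arcsin(p_z) ≈ -50.09°, λ = atan2(p_y, p_x) ≈ -82.21°.

≈ lat 50°S, lon 82°W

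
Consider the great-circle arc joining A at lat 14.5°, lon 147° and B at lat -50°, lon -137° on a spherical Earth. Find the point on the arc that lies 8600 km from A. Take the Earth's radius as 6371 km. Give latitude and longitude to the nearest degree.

Write both endpoints as unit vectors p₁, p₂ with components (cos φ cos λ, cos φ sin λ, sin φ).
The central angle between the endpoints is δ = arccos(p₁·p₂) ≈ 1.612 rad (92.4°). The total great-circle distance is δ·R ≈ 1.612 × 6371 ≈ 10270 km, so the target fraction is f = 8600/10270 ≈ 0.837.
Interpolate at f ≈ 0.837 with slerp weights a = sin((1−f)δ)/sin δ ≈ 0.259, b = sin(fδ)/sin δ ≈ 0.977.
p = a·p₁ + b·p₂ ≈ (-0.670, -0.291, -0.683); φ = arcsin(p_z) ≈ -43.09°, λ = atan2(p_y, p_x) ≈ -156.49°.

≈ lat -43°, lon -156°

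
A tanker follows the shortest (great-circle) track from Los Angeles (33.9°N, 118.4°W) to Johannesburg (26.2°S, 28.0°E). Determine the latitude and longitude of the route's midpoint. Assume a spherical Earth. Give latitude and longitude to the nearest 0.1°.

≈ 13.0°N, 37.9°W

From cos δ = sin φ₁ sin φ₂ + cos φ₁ cos φ₂ cos Δλ, the central angle is δ ≈ 2.619 rad (150.1°).
Interpolate at f = 1/2 with slerp weights a = sin((1−f)δ)/sin δ ≈ 1.936, b = sin(fδ)/sin δ ≈ 1.936.
p = a·p₁ + b·p₂ ≈ (0.769, -0.598, 0.225); φ = arcsin(p_z) ≈ 13.00°, λ = atan2(p_y, p_x) ≈ -37.85°.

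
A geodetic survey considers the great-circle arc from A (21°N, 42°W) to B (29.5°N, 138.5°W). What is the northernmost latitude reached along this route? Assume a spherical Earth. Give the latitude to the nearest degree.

≈ 36°N

The great circle lies in the plane with unit normal n̂ = (p₁ × p₂)/|p₁ × p₂|.
Here n̂_z ≈ -0.810; the vertex latitude is φ_max = arccos|n̂_z| ≈ 35.9°.
Check via Clairaut: cos φ_max = |cos φ₁| · sin C = cos(21.0°)·sin(60.2°) ≈ 0.810, again giving ≈ 35.9°.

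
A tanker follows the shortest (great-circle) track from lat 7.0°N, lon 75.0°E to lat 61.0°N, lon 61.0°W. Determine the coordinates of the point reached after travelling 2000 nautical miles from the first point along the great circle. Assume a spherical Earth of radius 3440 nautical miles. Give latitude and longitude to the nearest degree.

Write both endpoints as unit vectors p₁, p₂ with components (cos φ cos λ, cos φ sin λ, sin φ).
The central angle between the endpoints is δ = arccos(p₁·p₂) ≈ 1.813 rad (103.9°). The total great-circle distance is δ·R ≈ 1.813 × 3440 ≈ 6236 nmi, so the target fraction is f = 2000/6236 ≈ 0.321.
Interpolate at f ≈ 0.321 with slerp weights a = sin((1−f)δ)/sin δ ≈ 0.971, b = sin(fδ)/sin δ ≈ 0.566.
p = a·p₁ + b·p₂ ≈ (0.382, 0.691, 0.613); φ = arcsin(p_z) ≈ 37.81°, λ = atan2(p_y, p_x) ≈ 61.05°.

≈ lat 38°N, lon 61°E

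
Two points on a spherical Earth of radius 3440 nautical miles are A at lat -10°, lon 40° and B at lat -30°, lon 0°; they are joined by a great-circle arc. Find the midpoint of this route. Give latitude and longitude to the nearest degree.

≈ lat -21°, lon 21°

Write both endpoints as unit vectors p₁, p₂ with components (cos φ cos λ, cos φ sin λ, sin φ).
The central angle between the endpoints is δ = arccos(p₁·p₂) ≈ 0.737 rad (42.3°).
Interpolate at f = 1/2 with slerp weights a = sin((1−f)δ)/sin δ ≈ 0.536, b = sin(fδ)/sin δ ≈ 0.536.
p = a·p₁ + b·p₂ ≈ (0.869, 0.339, -0.361); φ = arcsin(p_z) ≈ -21.17°, λ = atan2(p_y, p_x) ≈ 21.34°.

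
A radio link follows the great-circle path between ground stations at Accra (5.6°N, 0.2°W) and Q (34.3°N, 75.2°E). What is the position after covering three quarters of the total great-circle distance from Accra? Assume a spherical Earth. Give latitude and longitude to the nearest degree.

≈ (31°N, 53°E)

Write both endpoints as unit vectors p₁, p₂ with components (cos φ cos λ, cos φ sin λ, sin φ).
The central angle between the endpoints is δ = arccos(p₁·p₂) ≈ 1.305 rad (74.8°).
Interpolate at f = 3/4 with slerp weights a = sin((1−f)δ)/sin δ ≈ 0.332, b = sin(fδ)/sin δ ≈ 0.860.
p = a·p₁ + b·p₂ ≈ (0.512, 0.686, 0.517); φ = arcsin(p_z) ≈ 31.14°, λ = atan2(p_y, p_x) ≈ 53.25°.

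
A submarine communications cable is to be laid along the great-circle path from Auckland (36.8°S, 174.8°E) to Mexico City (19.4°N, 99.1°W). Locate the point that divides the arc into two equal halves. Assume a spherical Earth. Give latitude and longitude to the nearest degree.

≈ 12°S, 138°W

The haversine formula gives a central angle δ ≈ 1.719 rad (98.5°) between the endpoints.
Interpolate at f = 1/2 with slerp weights a = sin((1−f)δ)/sin δ ≈ 0.766, b = sin(fδ)/sin δ ≈ 0.766.
p = a·p₁ + b·p₂ ≈ (-0.725, -0.658, -0.204); φ = arcsin(p_z) ≈ -11.79°, λ = atan2(p_y, p_x) ≈ -137.79°.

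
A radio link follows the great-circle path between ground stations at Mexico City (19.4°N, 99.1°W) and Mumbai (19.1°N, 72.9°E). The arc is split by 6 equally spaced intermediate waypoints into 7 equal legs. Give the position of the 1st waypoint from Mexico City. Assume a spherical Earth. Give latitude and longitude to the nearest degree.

Write both endpoints as unit vectors p₁, p₂ with components (cos φ cos λ, cos φ sin λ, sin φ).
The central angle between the endpoints is δ = arccos(p₁·p₂) ≈ 2.456 rad (140.7°).
Interpolate at f = 1/7 with slerp weights a = sin((1−f)δ)/sin δ ≈ 1.359, b = sin(fδ)/sin δ ≈ 0.543.
p = a·p₁ + b·p₂ ≈ (-0.052, -0.776, 0.629); φ = arcsin(p_z) ≈ 38.98°, λ = atan2(p_y, p_x) ≈ -93.83°.

≈ (39°N, 94°W)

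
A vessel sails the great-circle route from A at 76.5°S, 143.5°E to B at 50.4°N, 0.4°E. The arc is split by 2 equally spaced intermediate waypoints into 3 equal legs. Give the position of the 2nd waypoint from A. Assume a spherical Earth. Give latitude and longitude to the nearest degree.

Write both endpoints as unit vectors p₁, p₂ with components (cos φ cos λ, cos φ sin λ, sin φ).
The central angle between the endpoints is δ = arccos(p₁·p₂) ≈ 2.622 rad (150.3°).
Interpolate at f = 2/3 with slerp weights a = sin((1−f)δ)/sin δ ≈ 1.546, b = sin(fδ)/sin δ ≈ 1.984.
p = a·p₁ + b·p₂ ≈ (0.974, 0.223, 0.025); φ = arcsin(p_z) ≈ 1.46°, λ = atan2(p_y, p_x) ≈ 12.92°.

≈ 1°N, 13°E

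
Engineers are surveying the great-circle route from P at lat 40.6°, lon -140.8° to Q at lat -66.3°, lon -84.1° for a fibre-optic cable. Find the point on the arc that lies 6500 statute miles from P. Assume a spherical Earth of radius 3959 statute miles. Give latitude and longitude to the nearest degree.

≈ lat -49°, lon -107°

Convert each endpoint to a unit vector on the sphere (x = cos φ cos λ, y = cos φ sin λ, z = sin φ).
The central angle between the endpoints is δ = arccos(p₁·p₂) ≈ 2.013 rad (115.4°). The total great-circle distance is δ·R ≈ 2.013 × 3959 ≈ 7971 mi, so the target fraction is f = 6500/7971 ≈ 0.815.
Interpolate at f ≈ 0.815 with slerp weights a = sin((1−f)δ)/sin δ ≈ 0.402, b = sin(fδ)/sin δ ≈ 1.104.
p = a·p₁ + b·p₂ ≈ (-0.191, -0.634, -0.749); φ = arcsin(p_z) ≈ -48.53°, λ = atan2(p_y, p_x) ≈ -106.75°.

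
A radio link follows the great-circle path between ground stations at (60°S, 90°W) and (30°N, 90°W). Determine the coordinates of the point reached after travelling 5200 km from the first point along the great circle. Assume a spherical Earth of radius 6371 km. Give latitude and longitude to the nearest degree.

From cos δ = sin φ₁ sin φ₂ + cos φ₁ cos φ₂ cos Δλ, the central angle is δ ≈ 1.571 rad (90.0°). The total great-circle distance is δ·R ≈ 1.571 × 6371 ≈ 10008 km, so the target fraction is f = 5200/10008 ≈ 0.520.
Interpolate at f ≈ 0.520 with slerp weights a = sin((1−f)δ)/sin δ ≈ 0.685, b = sin(fδ)/sin δ ≈ 0.729.
p = a·p₁ + b·p₂ ≈ (0.000, -0.973, -0.229); φ = arcsin(p_z) ≈ -13.24°, λ = atan2(p_y, p_x) ≈ -90.00°.

≈ (13°S, 90°W)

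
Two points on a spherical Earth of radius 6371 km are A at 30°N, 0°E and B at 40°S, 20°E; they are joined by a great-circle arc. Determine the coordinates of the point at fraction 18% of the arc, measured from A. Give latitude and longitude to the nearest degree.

From cos δ = sin φ₁ sin φ₂ + cos φ₁ cos φ₂ cos Δλ, the central angle is δ ≈ 1.264 rad (72.4°).
Interpolate at f = 0.18 with slerp weights a = sin((1−f)δ)/sin δ ≈ 0.903, b = sin(fδ)/sin δ ≈ 0.237.
p = a·p₁ + b·p₂ ≈ (0.952, 0.062, 0.299); φ = arcsin(p_z) ≈ 17.42°, λ = atan2(p_y, p_x) ≈ 3.73°.

≈ 17°N, 4°E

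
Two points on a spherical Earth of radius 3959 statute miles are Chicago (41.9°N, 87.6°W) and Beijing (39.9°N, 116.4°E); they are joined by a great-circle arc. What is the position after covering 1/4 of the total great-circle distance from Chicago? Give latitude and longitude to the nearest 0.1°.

Write both endpoints as unit vectors p₁, p₂ with components (cos φ cos λ, cos φ sin λ, sin φ).
The central angle between the endpoints is δ = arccos(p₁·p₂) ≈ 1.664 rad (95.4°).
Interpolate at f = 1/4 with slerp weights a = sin((1−f)δ)/sin δ ≈ 0.953, b = sin(fδ)/sin δ ≈ 0.406.
p = a·p₁ + b·p₂ ≈ (-0.109, -0.429, 0.897); φ = arcsin(p_z) ≈ 63.70°, λ = atan2(p_y, p_x) ≈ -104.21°.

≈ (63.7°N, 104.2°W)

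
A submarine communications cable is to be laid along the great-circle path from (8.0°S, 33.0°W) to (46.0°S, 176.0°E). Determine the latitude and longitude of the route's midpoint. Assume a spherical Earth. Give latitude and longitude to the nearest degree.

≈ (59°S, 74°W)

Write both endpoints as unit vectors p₁, p₂ with components (cos φ cos λ, cos φ sin λ, sin φ).
The central angle between the endpoints is δ = arccos(p₁·p₂) ≈ 2.096 rad (120.1°).
Interpolate at f = 1/2 with slerp weights a = sin((1−f)δ)/sin δ ≈ 1.002, b = sin(fδ)/sin δ ≈ 1.002.
p = a·p₁ + b·p₂ ≈ (0.138, -0.492, -0.860); φ = arcsin(p_z) ≈ -59.30°, λ = atan2(p_y, p_x) ≈ -74.35°.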